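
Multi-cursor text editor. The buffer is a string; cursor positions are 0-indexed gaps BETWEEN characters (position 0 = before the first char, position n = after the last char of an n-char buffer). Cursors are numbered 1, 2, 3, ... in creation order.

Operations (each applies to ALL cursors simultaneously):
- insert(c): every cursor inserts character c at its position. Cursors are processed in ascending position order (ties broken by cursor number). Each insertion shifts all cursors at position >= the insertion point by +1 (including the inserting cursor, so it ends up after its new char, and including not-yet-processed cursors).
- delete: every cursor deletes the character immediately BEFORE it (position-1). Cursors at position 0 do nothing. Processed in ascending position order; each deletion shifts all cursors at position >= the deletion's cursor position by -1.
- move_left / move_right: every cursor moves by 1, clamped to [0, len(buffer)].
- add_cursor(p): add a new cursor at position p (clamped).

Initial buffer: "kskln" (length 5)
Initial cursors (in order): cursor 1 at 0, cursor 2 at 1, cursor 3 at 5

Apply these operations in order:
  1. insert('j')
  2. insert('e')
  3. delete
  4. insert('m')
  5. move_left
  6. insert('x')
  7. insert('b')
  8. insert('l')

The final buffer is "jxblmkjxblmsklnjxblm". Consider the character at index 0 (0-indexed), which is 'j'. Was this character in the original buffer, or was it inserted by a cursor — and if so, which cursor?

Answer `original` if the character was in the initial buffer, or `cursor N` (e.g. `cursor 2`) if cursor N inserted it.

Answer: cursor 1

Derivation:
After op 1 (insert('j')): buffer="jkjsklnj" (len 8), cursors c1@1 c2@3 c3@8, authorship 1.2....3
After op 2 (insert('e')): buffer="jekjesklnje" (len 11), cursors c1@2 c2@5 c3@11, authorship 11.22....33
After op 3 (delete): buffer="jkjsklnj" (len 8), cursors c1@1 c2@3 c3@8, authorship 1.2....3
After op 4 (insert('m')): buffer="jmkjmsklnjm" (len 11), cursors c1@2 c2@5 c3@11, authorship 11.22....33
After op 5 (move_left): buffer="jmkjmsklnjm" (len 11), cursors c1@1 c2@4 c3@10, authorship 11.22....33
After op 6 (insert('x')): buffer="jxmkjxmsklnjxm" (len 14), cursors c1@2 c2@6 c3@13, authorship 111.222....333
After op 7 (insert('b')): buffer="jxbmkjxbmsklnjxbm" (len 17), cursors c1@3 c2@8 c3@16, authorship 1111.2222....3333
After op 8 (insert('l')): buffer="jxblmkjxblmsklnjxblm" (len 20), cursors c1@4 c2@10 c3@19, authorship 11111.22222....33333
Authorship (.=original, N=cursor N): 1 1 1 1 1 . 2 2 2 2 2 . . . . 3 3 3 3 3
Index 0: author = 1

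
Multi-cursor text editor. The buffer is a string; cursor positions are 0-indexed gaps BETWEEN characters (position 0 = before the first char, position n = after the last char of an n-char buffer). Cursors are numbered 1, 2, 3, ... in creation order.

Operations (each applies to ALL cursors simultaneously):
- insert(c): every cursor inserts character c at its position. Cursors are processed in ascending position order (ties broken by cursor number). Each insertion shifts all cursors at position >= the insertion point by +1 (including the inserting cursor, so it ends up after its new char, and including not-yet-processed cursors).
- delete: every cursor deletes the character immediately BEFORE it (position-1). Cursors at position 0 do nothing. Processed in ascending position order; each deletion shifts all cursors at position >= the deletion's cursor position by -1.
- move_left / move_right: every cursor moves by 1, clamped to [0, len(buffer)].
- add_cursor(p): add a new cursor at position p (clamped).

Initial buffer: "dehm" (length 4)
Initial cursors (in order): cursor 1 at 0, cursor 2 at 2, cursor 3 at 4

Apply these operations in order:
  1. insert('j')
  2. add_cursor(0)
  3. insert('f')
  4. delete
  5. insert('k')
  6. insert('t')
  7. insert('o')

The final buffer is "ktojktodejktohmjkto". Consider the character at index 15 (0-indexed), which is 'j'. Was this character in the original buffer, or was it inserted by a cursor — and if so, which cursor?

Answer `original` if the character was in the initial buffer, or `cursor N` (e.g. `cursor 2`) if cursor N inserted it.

After op 1 (insert('j')): buffer="jdejhmj" (len 7), cursors c1@1 c2@4 c3@7, authorship 1..2..3
After op 2 (add_cursor(0)): buffer="jdejhmj" (len 7), cursors c4@0 c1@1 c2@4 c3@7, authorship 1..2..3
After op 3 (insert('f')): buffer="fjfdejfhmjf" (len 11), cursors c4@1 c1@3 c2@7 c3@11, authorship 411..22..33
After op 4 (delete): buffer="jdejhmj" (len 7), cursors c4@0 c1@1 c2@4 c3@7, authorship 1..2..3
After op 5 (insert('k')): buffer="kjkdejkhmjk" (len 11), cursors c4@1 c1@3 c2@7 c3@11, authorship 411..22..33
After op 6 (insert('t')): buffer="ktjktdejkthmjkt" (len 15), cursors c4@2 c1@5 c2@10 c3@15, authorship 44111..222..333
After op 7 (insert('o')): buffer="ktojktodejktohmjkto" (len 19), cursors c4@3 c1@7 c2@13 c3@19, authorship 4441111..2222..3333
Authorship (.=original, N=cursor N): 4 4 4 1 1 1 1 . . 2 2 2 2 . . 3 3 3 3
Index 15: author = 3

Answer: cursor 3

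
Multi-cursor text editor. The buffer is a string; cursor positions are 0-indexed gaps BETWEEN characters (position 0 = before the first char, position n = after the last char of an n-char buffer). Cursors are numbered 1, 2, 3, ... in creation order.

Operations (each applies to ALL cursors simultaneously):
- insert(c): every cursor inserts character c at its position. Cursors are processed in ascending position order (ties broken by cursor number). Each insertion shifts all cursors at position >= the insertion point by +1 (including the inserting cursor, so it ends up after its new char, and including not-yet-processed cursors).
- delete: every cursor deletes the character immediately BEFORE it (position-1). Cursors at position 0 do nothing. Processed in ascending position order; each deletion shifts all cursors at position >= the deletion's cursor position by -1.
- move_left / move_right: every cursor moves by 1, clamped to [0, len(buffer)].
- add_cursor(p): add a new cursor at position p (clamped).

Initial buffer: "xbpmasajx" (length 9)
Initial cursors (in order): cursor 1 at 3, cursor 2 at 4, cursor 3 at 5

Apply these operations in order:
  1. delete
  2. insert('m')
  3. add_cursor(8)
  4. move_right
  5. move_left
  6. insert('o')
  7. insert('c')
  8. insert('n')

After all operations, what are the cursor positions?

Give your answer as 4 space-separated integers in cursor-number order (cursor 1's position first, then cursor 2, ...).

Answer: 14 14 14 20

Derivation:
After op 1 (delete): buffer="xbsajx" (len 6), cursors c1@2 c2@2 c3@2, authorship ......
After op 2 (insert('m')): buffer="xbmmmsajx" (len 9), cursors c1@5 c2@5 c3@5, authorship ..123....
After op 3 (add_cursor(8)): buffer="xbmmmsajx" (len 9), cursors c1@5 c2@5 c3@5 c4@8, authorship ..123....
After op 4 (move_right): buffer="xbmmmsajx" (len 9), cursors c1@6 c2@6 c3@6 c4@9, authorship ..123....
After op 5 (move_left): buffer="xbmmmsajx" (len 9), cursors c1@5 c2@5 c3@5 c4@8, authorship ..123....
After op 6 (insert('o')): buffer="xbmmmooosajox" (len 13), cursors c1@8 c2@8 c3@8 c4@12, authorship ..123123...4.
After op 7 (insert('c')): buffer="xbmmmooocccsajocx" (len 17), cursors c1@11 c2@11 c3@11 c4@16, authorship ..123123123...44.
After op 8 (insert('n')): buffer="xbmmmooocccnnnsajocnx" (len 21), cursors c1@14 c2@14 c3@14 c4@20, authorship ..123123123123...444.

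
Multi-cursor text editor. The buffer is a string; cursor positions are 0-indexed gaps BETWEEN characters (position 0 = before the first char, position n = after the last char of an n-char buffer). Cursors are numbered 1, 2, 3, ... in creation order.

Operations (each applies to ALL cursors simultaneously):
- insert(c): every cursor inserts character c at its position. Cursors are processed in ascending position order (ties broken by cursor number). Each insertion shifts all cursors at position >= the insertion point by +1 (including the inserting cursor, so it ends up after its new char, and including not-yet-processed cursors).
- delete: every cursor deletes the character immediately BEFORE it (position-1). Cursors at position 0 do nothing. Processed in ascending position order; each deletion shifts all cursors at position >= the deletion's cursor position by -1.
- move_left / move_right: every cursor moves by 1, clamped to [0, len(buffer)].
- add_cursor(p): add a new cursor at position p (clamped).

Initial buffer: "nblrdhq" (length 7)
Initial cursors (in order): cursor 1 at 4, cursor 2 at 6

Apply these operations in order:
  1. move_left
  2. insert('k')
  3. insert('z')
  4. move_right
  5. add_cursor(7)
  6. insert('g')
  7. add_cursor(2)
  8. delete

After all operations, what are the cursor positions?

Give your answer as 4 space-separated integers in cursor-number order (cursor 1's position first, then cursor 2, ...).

After op 1 (move_left): buffer="nblrdhq" (len 7), cursors c1@3 c2@5, authorship .......
After op 2 (insert('k')): buffer="nblkrdkhq" (len 9), cursors c1@4 c2@7, authorship ...1..2..
After op 3 (insert('z')): buffer="nblkzrdkzhq" (len 11), cursors c1@5 c2@9, authorship ...11..22..
After op 4 (move_right): buffer="nblkzrdkzhq" (len 11), cursors c1@6 c2@10, authorship ...11..22..
After op 5 (add_cursor(7)): buffer="nblkzrdkzhq" (len 11), cursors c1@6 c3@7 c2@10, authorship ...11..22..
After op 6 (insert('g')): buffer="nblkzrgdgkzhgq" (len 14), cursors c1@7 c3@9 c2@13, authorship ...11.1.322.2.
After op 7 (add_cursor(2)): buffer="nblkzrgdgkzhgq" (len 14), cursors c4@2 c1@7 c3@9 c2@13, authorship ...11.1.322.2.
After op 8 (delete): buffer="nlkzrdkzhq" (len 10), cursors c4@1 c1@5 c3@6 c2@9, authorship ..11..22..

Answer: 5 9 6 1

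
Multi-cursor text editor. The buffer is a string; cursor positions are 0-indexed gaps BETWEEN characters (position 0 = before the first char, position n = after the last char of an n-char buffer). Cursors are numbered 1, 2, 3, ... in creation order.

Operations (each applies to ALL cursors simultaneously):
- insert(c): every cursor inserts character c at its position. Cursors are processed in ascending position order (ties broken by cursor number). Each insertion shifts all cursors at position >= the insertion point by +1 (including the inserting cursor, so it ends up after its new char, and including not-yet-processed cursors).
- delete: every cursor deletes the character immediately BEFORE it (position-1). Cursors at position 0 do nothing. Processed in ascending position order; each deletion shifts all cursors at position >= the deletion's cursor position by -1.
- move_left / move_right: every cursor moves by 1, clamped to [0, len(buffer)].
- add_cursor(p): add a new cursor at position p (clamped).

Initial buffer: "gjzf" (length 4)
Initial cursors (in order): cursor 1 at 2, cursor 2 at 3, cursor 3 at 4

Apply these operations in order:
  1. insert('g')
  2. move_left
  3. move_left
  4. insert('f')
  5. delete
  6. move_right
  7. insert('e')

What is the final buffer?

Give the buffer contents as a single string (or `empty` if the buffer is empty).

After op 1 (insert('g')): buffer="gjgzgfg" (len 7), cursors c1@3 c2@5 c3@7, authorship ..1.2.3
After op 2 (move_left): buffer="gjgzgfg" (len 7), cursors c1@2 c2@4 c3@6, authorship ..1.2.3
After op 3 (move_left): buffer="gjgzgfg" (len 7), cursors c1@1 c2@3 c3@5, authorship ..1.2.3
After op 4 (insert('f')): buffer="gfjgfzgffg" (len 10), cursors c1@2 c2@5 c3@8, authorship .1.12.23.3
After op 5 (delete): buffer="gjgzgfg" (len 7), cursors c1@1 c2@3 c3@5, authorship ..1.2.3
After op 6 (move_right): buffer="gjgzgfg" (len 7), cursors c1@2 c2@4 c3@6, authorship ..1.2.3
After op 7 (insert('e')): buffer="gjegzegfeg" (len 10), cursors c1@3 c2@6 c3@9, authorship ..11.22.33

Answer: gjegzegfeg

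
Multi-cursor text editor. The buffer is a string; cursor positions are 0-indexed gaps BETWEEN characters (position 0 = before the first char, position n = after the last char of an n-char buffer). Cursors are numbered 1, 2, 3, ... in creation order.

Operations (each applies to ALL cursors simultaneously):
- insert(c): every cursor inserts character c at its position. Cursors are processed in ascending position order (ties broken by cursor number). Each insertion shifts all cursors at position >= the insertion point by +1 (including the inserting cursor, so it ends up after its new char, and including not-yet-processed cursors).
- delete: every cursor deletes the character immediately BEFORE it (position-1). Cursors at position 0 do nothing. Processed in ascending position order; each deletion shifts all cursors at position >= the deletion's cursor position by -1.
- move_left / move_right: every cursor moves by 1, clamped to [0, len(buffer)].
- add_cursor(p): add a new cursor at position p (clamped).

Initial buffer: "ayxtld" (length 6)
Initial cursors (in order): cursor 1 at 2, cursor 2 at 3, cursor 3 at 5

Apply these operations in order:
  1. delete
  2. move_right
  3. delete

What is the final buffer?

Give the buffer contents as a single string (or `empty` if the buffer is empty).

Answer: empty

Derivation:
After op 1 (delete): buffer="atd" (len 3), cursors c1@1 c2@1 c3@2, authorship ...
After op 2 (move_right): buffer="atd" (len 3), cursors c1@2 c2@2 c3@3, authorship ...
After op 3 (delete): buffer="" (len 0), cursors c1@0 c2@0 c3@0, authorship 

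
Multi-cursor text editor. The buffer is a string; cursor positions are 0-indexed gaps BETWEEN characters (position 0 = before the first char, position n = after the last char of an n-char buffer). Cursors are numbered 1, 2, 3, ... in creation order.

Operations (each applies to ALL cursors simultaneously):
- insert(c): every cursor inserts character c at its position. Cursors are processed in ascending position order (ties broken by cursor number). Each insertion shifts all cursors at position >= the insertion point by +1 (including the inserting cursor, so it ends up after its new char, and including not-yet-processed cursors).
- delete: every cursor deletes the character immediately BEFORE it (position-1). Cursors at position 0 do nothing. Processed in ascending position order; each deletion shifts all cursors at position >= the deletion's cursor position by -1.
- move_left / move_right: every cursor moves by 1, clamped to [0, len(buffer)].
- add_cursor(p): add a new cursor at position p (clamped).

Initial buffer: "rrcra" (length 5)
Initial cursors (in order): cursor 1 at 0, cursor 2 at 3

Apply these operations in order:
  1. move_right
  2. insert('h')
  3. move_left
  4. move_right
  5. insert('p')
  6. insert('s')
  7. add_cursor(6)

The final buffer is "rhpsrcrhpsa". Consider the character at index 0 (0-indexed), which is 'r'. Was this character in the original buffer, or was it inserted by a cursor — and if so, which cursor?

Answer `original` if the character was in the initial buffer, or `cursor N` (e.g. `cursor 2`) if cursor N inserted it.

Answer: original

Derivation:
After op 1 (move_right): buffer="rrcra" (len 5), cursors c1@1 c2@4, authorship .....
After op 2 (insert('h')): buffer="rhrcrha" (len 7), cursors c1@2 c2@6, authorship .1...2.
After op 3 (move_left): buffer="rhrcrha" (len 7), cursors c1@1 c2@5, authorship .1...2.
After op 4 (move_right): buffer="rhrcrha" (len 7), cursors c1@2 c2@6, authorship .1...2.
After op 5 (insert('p')): buffer="rhprcrhpa" (len 9), cursors c1@3 c2@8, authorship .11...22.
After op 6 (insert('s')): buffer="rhpsrcrhpsa" (len 11), cursors c1@4 c2@10, authorship .111...222.
After op 7 (add_cursor(6)): buffer="rhpsrcrhpsa" (len 11), cursors c1@4 c3@6 c2@10, authorship .111...222.
Authorship (.=original, N=cursor N): . 1 1 1 . . . 2 2 2 .
Index 0: author = original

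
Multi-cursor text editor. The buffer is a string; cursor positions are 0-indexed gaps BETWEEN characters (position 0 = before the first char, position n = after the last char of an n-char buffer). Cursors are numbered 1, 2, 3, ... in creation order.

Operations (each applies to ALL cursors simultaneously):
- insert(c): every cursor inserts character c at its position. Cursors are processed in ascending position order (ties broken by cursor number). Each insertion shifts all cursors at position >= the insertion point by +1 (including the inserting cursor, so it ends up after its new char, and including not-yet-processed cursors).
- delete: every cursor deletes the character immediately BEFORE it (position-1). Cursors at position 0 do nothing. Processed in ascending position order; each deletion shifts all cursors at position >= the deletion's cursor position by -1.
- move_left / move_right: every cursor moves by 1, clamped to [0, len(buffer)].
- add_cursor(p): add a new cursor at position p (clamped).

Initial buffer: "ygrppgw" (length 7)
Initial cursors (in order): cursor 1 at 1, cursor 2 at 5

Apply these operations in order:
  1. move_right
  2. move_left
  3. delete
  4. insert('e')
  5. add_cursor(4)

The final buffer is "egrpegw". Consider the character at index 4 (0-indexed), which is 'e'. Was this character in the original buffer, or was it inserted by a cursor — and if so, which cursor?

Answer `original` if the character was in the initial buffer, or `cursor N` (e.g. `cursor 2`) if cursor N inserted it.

Answer: cursor 2

Derivation:
After op 1 (move_right): buffer="ygrppgw" (len 7), cursors c1@2 c2@6, authorship .......
After op 2 (move_left): buffer="ygrppgw" (len 7), cursors c1@1 c2@5, authorship .......
After op 3 (delete): buffer="grpgw" (len 5), cursors c1@0 c2@3, authorship .....
After op 4 (insert('e')): buffer="egrpegw" (len 7), cursors c1@1 c2@5, authorship 1...2..
After op 5 (add_cursor(4)): buffer="egrpegw" (len 7), cursors c1@1 c3@4 c2@5, authorship 1...2..
Authorship (.=original, N=cursor N): 1 . . . 2 . .
Index 4: author = 2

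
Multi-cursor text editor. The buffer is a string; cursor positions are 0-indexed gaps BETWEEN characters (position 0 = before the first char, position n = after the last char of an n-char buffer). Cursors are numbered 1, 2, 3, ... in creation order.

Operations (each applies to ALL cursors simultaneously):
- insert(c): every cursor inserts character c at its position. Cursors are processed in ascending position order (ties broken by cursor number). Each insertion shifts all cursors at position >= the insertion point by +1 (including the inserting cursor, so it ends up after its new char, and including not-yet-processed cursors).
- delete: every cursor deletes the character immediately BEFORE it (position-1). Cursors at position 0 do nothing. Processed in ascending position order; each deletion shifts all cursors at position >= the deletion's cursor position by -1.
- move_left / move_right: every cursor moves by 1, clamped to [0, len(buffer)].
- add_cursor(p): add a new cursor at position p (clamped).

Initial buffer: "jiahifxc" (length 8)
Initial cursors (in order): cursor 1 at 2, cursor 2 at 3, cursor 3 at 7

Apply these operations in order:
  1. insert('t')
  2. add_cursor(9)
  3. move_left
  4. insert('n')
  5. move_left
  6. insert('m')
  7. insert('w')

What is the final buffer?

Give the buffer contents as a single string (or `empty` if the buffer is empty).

After op 1 (insert('t')): buffer="jitathifxtc" (len 11), cursors c1@3 c2@5 c3@10, authorship ..1.2....3.
After op 2 (add_cursor(9)): buffer="jitathifxtc" (len 11), cursors c1@3 c2@5 c4@9 c3@10, authorship ..1.2....3.
After op 3 (move_left): buffer="jitathifxtc" (len 11), cursors c1@2 c2@4 c4@8 c3@9, authorship ..1.2....3.
After op 4 (insert('n')): buffer="jintanthifnxntc" (len 15), cursors c1@3 c2@6 c4@11 c3@13, authorship ..11.22...4.33.
After op 5 (move_left): buffer="jintanthifnxntc" (len 15), cursors c1@2 c2@5 c4@10 c3@12, authorship ..11.22...4.33.
After op 6 (insert('m')): buffer="jimntamnthifmnxmntc" (len 19), cursors c1@3 c2@7 c4@13 c3@16, authorship ..111.222...44.333.
After op 7 (insert('w')): buffer="jimwntamwnthifmwnxmwntc" (len 23), cursors c1@4 c2@9 c4@16 c3@20, authorship ..1111.2222...444.3333.

Answer: jimwntamwnthifmwnxmwntc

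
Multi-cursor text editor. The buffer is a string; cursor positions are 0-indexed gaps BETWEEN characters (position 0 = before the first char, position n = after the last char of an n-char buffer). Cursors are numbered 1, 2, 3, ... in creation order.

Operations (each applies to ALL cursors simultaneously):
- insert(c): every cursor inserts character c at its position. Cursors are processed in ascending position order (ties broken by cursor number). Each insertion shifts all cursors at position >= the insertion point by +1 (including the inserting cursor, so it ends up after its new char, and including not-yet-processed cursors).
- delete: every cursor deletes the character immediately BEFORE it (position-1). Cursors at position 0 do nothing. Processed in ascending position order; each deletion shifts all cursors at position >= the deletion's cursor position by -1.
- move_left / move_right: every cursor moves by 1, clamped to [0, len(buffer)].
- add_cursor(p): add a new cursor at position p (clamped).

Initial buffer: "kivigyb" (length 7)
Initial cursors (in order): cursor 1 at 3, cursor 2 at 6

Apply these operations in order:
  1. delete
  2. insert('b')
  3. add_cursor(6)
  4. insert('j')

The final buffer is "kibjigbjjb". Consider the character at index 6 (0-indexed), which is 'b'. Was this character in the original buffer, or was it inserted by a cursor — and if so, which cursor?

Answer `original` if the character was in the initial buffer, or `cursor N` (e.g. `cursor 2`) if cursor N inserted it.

Answer: cursor 2

Derivation:
After op 1 (delete): buffer="kiigb" (len 5), cursors c1@2 c2@4, authorship .....
After op 2 (insert('b')): buffer="kibigbb" (len 7), cursors c1@3 c2@6, authorship ..1..2.
After op 3 (add_cursor(6)): buffer="kibigbb" (len 7), cursors c1@3 c2@6 c3@6, authorship ..1..2.
After op 4 (insert('j')): buffer="kibjigbjjb" (len 10), cursors c1@4 c2@9 c3@9, authorship ..11..223.
Authorship (.=original, N=cursor N): . . 1 1 . . 2 2 3 .
Index 6: author = 2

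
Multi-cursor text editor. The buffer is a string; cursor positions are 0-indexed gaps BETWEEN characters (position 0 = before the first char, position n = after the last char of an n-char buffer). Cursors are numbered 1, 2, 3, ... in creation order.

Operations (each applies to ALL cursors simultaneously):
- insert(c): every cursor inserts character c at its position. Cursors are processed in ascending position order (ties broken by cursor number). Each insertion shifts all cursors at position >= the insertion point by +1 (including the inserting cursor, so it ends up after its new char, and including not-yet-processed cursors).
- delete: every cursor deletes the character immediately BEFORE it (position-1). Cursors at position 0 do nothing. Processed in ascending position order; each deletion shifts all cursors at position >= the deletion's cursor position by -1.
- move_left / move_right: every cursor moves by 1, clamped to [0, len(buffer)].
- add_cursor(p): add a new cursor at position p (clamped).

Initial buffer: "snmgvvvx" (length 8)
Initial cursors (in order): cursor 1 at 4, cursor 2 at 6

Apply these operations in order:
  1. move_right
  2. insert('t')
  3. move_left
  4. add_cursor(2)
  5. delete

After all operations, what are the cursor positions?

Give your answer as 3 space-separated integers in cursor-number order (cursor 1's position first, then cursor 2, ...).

After op 1 (move_right): buffer="snmgvvvx" (len 8), cursors c1@5 c2@7, authorship ........
After op 2 (insert('t')): buffer="snmgvtvvtx" (len 10), cursors c1@6 c2@9, authorship .....1..2.
After op 3 (move_left): buffer="snmgvtvvtx" (len 10), cursors c1@5 c2@8, authorship .....1..2.
After op 4 (add_cursor(2)): buffer="snmgvtvvtx" (len 10), cursors c3@2 c1@5 c2@8, authorship .....1..2.
After op 5 (delete): buffer="smgtvtx" (len 7), cursors c3@1 c1@3 c2@5, authorship ...1.2.

Answer: 3 5 1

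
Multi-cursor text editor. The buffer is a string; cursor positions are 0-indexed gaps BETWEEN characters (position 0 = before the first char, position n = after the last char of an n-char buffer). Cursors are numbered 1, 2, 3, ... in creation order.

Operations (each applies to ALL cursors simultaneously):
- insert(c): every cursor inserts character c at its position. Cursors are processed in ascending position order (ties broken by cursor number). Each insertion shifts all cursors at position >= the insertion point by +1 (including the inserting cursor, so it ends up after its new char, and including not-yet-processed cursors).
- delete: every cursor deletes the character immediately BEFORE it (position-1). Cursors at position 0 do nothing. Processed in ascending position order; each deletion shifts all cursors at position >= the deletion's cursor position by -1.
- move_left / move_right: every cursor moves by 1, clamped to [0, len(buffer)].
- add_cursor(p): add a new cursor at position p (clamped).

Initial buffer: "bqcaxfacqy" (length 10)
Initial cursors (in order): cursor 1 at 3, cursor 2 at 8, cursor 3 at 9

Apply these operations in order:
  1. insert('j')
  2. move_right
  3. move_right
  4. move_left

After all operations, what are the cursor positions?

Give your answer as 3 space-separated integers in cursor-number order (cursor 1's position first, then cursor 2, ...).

Answer: 5 11 12

Derivation:
After op 1 (insert('j')): buffer="bqcjaxfacjqjy" (len 13), cursors c1@4 c2@10 c3@12, authorship ...1.....2.3.
After op 2 (move_right): buffer="bqcjaxfacjqjy" (len 13), cursors c1@5 c2@11 c3@13, authorship ...1.....2.3.
After op 3 (move_right): buffer="bqcjaxfacjqjy" (len 13), cursors c1@6 c2@12 c3@13, authorship ...1.....2.3.
After op 4 (move_left): buffer="bqcjaxfacjqjy" (len 13), cursors c1@5 c2@11 c3@12, authorship ...1.....2.3.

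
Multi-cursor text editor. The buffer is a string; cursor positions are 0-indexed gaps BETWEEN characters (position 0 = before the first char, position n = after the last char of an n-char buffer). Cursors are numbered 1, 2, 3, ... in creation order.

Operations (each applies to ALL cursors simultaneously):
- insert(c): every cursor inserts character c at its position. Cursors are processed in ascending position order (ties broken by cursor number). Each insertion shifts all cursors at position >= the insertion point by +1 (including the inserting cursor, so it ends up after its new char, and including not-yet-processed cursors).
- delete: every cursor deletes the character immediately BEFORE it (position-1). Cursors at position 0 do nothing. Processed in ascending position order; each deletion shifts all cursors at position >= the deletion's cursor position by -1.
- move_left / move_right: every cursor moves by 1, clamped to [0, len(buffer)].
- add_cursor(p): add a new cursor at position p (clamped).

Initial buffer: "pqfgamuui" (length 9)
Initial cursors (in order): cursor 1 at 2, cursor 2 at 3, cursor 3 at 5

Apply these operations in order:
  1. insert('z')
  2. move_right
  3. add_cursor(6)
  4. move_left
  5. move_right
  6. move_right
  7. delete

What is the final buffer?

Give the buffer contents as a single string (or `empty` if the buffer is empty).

Answer: pqzfzmui

Derivation:
After op 1 (insert('z')): buffer="pqzfzgazmuui" (len 12), cursors c1@3 c2@5 c3@8, authorship ..1.2..3....
After op 2 (move_right): buffer="pqzfzgazmuui" (len 12), cursors c1@4 c2@6 c3@9, authorship ..1.2..3....
After op 3 (add_cursor(6)): buffer="pqzfzgazmuui" (len 12), cursors c1@4 c2@6 c4@6 c3@9, authorship ..1.2..3....
After op 4 (move_left): buffer="pqzfzgazmuui" (len 12), cursors c1@3 c2@5 c4@5 c3@8, authorship ..1.2..3....
After op 5 (move_right): buffer="pqzfzgazmuui" (len 12), cursors c1@4 c2@6 c4@6 c3@9, authorship ..1.2..3....
After op 6 (move_right): buffer="pqzfzgazmuui" (len 12), cursors c1@5 c2@7 c4@7 c3@10, authorship ..1.2..3....
After op 7 (delete): buffer="pqzfzmui" (len 8), cursors c1@4 c2@4 c4@4 c3@6, authorship ..1.3...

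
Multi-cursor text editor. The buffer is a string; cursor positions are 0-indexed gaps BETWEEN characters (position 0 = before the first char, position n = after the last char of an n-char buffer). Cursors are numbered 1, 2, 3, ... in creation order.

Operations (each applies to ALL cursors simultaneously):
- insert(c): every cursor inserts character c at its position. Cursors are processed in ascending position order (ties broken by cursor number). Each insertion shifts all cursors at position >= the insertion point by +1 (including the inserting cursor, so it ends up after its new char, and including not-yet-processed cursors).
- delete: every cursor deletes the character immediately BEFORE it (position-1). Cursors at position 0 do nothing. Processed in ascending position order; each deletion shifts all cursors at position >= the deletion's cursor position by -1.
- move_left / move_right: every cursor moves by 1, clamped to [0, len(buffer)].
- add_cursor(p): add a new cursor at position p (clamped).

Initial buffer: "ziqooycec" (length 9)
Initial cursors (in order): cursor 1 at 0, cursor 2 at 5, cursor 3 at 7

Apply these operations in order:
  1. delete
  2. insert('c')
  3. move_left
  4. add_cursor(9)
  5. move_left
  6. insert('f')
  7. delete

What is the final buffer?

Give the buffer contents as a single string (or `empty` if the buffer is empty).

After op 1 (delete): buffer="ziqoyec" (len 7), cursors c1@0 c2@4 c3@5, authorship .......
After op 2 (insert('c')): buffer="cziqocycec" (len 10), cursors c1@1 c2@6 c3@8, authorship 1....2.3..
After op 3 (move_left): buffer="cziqocycec" (len 10), cursors c1@0 c2@5 c3@7, authorship 1....2.3..
After op 4 (add_cursor(9)): buffer="cziqocycec" (len 10), cursors c1@0 c2@5 c3@7 c4@9, authorship 1....2.3..
After op 5 (move_left): buffer="cziqocycec" (len 10), cursors c1@0 c2@4 c3@6 c4@8, authorship 1....2.3..
After op 6 (insert('f')): buffer="fcziqfocfycfec" (len 14), cursors c1@1 c2@6 c3@9 c4@12, authorship 11...2.23.34..
After op 7 (delete): buffer="cziqocycec" (len 10), cursors c1@0 c2@4 c3@6 c4@8, authorship 1....2.3..

Answer: cziqocycec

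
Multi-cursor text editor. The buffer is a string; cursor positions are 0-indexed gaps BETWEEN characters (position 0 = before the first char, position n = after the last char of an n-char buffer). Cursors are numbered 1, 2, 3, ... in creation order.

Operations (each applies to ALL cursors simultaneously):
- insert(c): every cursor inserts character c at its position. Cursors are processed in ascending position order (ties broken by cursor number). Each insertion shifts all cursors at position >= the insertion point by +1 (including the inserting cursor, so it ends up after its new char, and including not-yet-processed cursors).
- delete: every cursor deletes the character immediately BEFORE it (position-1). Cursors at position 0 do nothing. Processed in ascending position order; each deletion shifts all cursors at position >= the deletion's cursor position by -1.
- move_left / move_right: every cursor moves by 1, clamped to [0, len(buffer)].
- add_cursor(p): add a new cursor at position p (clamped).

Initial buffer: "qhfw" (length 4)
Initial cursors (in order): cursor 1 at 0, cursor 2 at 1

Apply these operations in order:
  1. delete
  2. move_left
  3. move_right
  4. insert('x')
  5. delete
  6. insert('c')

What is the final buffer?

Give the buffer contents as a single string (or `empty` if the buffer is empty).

After op 1 (delete): buffer="hfw" (len 3), cursors c1@0 c2@0, authorship ...
After op 2 (move_left): buffer="hfw" (len 3), cursors c1@0 c2@0, authorship ...
After op 3 (move_right): buffer="hfw" (len 3), cursors c1@1 c2@1, authorship ...
After op 4 (insert('x')): buffer="hxxfw" (len 5), cursors c1@3 c2@3, authorship .12..
After op 5 (delete): buffer="hfw" (len 3), cursors c1@1 c2@1, authorship ...
After op 6 (insert('c')): buffer="hccfw" (len 5), cursors c1@3 c2@3, authorship .12..

Answer: hccfw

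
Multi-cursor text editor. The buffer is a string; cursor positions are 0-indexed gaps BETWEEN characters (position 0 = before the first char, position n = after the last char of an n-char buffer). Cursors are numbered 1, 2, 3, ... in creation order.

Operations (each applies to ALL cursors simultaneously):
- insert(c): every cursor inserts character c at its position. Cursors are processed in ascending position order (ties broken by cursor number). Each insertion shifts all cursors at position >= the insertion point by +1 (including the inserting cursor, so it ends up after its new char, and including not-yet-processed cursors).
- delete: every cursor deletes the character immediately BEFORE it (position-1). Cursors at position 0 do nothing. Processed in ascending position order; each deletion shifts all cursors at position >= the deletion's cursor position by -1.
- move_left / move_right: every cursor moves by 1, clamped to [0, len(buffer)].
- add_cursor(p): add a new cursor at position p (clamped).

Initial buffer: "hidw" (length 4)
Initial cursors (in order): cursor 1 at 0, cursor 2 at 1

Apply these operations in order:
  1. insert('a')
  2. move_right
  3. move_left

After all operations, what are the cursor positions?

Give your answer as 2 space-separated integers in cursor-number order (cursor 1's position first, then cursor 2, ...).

Answer: 1 3

Derivation:
After op 1 (insert('a')): buffer="ahaidw" (len 6), cursors c1@1 c2@3, authorship 1.2...
After op 2 (move_right): buffer="ahaidw" (len 6), cursors c1@2 c2@4, authorship 1.2...
After op 3 (move_left): buffer="ahaidw" (len 6), cursors c1@1 c2@3, authorship 1.2...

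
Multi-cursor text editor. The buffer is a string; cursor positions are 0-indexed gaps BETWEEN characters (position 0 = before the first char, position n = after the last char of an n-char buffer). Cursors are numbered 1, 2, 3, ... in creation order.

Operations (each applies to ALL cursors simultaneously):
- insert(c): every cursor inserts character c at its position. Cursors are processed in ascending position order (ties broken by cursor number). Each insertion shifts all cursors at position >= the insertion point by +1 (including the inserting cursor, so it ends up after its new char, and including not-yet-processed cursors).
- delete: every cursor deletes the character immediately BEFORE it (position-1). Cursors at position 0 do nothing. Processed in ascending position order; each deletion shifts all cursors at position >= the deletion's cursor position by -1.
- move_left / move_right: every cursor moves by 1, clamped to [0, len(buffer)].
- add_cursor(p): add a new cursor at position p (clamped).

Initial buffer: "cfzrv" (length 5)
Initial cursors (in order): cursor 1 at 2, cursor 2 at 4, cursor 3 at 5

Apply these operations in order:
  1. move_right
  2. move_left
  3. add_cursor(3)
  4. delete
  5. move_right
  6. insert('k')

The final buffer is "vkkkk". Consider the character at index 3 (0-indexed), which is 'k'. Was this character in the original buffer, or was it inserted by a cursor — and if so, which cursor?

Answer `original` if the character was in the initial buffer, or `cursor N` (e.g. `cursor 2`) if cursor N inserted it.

After op 1 (move_right): buffer="cfzrv" (len 5), cursors c1@3 c2@5 c3@5, authorship .....
After op 2 (move_left): buffer="cfzrv" (len 5), cursors c1@2 c2@4 c3@4, authorship .....
After op 3 (add_cursor(3)): buffer="cfzrv" (len 5), cursors c1@2 c4@3 c2@4 c3@4, authorship .....
After op 4 (delete): buffer="v" (len 1), cursors c1@0 c2@0 c3@0 c4@0, authorship .
After op 5 (move_right): buffer="v" (len 1), cursors c1@1 c2@1 c3@1 c4@1, authorship .
After op 6 (insert('k')): buffer="vkkkk" (len 5), cursors c1@5 c2@5 c3@5 c4@5, authorship .1234
Authorship (.=original, N=cursor N): . 1 2 3 4
Index 3: author = 3

Answer: cursor 3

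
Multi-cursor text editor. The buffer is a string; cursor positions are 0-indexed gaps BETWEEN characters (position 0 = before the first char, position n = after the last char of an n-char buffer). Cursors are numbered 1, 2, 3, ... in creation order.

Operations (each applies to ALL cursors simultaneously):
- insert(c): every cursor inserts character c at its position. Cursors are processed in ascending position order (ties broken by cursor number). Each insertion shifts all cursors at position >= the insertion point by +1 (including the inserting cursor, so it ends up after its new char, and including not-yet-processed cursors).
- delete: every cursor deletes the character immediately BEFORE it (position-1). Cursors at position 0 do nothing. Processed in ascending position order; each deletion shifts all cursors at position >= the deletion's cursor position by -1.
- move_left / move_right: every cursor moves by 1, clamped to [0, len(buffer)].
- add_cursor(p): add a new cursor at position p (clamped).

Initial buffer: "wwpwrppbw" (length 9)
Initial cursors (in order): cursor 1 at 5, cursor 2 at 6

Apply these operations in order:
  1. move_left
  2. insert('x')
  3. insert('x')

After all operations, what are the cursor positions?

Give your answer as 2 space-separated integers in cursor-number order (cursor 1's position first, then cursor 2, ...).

After op 1 (move_left): buffer="wwpwrppbw" (len 9), cursors c1@4 c2@5, authorship .........
After op 2 (insert('x')): buffer="wwpwxrxppbw" (len 11), cursors c1@5 c2@7, authorship ....1.2....
After op 3 (insert('x')): buffer="wwpwxxrxxppbw" (len 13), cursors c1@6 c2@9, authorship ....11.22....

Answer: 6 9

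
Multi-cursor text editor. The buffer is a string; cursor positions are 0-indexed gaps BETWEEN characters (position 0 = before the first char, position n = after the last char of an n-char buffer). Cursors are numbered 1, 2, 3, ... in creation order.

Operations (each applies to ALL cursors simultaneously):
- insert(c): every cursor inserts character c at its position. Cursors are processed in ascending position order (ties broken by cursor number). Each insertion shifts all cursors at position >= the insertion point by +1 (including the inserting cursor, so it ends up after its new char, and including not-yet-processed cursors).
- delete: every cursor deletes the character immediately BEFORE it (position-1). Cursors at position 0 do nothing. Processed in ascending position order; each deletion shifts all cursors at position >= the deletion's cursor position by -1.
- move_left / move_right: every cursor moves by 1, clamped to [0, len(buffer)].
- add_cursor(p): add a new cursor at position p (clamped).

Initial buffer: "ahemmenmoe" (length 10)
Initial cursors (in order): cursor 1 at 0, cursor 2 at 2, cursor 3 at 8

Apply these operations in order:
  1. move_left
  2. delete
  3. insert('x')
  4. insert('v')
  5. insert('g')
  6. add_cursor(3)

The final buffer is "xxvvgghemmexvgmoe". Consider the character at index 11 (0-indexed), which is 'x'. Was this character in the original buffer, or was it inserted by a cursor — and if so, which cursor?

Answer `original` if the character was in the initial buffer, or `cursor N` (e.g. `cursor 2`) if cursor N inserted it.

After op 1 (move_left): buffer="ahemmenmoe" (len 10), cursors c1@0 c2@1 c3@7, authorship ..........
After op 2 (delete): buffer="hemmemoe" (len 8), cursors c1@0 c2@0 c3@5, authorship ........
After op 3 (insert('x')): buffer="xxhemmexmoe" (len 11), cursors c1@2 c2@2 c3@8, authorship 12.....3...
After op 4 (insert('v')): buffer="xxvvhemmexvmoe" (len 14), cursors c1@4 c2@4 c3@11, authorship 1212.....33...
After op 5 (insert('g')): buffer="xxvvgghemmexvgmoe" (len 17), cursors c1@6 c2@6 c3@14, authorship 121212.....333...
After op 6 (add_cursor(3)): buffer="xxvvgghemmexvgmoe" (len 17), cursors c4@3 c1@6 c2@6 c3@14, authorship 121212.....333...
Authorship (.=original, N=cursor N): 1 2 1 2 1 2 . . . . . 3 3 3 . . .
Index 11: author = 3

Answer: cursor 3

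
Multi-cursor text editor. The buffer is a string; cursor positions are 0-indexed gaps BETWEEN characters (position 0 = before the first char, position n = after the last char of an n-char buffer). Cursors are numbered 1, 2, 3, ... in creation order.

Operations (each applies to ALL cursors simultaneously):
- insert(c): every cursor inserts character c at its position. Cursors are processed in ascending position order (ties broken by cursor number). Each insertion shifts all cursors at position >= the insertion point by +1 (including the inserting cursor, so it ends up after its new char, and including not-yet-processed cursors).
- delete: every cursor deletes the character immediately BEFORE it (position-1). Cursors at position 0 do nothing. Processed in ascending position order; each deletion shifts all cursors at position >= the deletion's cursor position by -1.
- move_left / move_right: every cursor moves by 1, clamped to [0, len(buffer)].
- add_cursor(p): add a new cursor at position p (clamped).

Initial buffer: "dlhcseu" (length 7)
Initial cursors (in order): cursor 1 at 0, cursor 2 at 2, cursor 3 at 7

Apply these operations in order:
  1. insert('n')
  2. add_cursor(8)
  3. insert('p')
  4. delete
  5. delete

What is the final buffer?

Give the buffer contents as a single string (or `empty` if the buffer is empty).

After op 1 (insert('n')): buffer="ndlnhcseun" (len 10), cursors c1@1 c2@4 c3@10, authorship 1..2.....3
After op 2 (add_cursor(8)): buffer="ndlnhcseun" (len 10), cursors c1@1 c2@4 c4@8 c3@10, authorship 1..2.....3
After op 3 (insert('p')): buffer="npdlnphcsepunp" (len 14), cursors c1@2 c2@6 c4@11 c3@14, authorship 11..22....4.33
After op 4 (delete): buffer="ndlnhcseun" (len 10), cursors c1@1 c2@4 c4@8 c3@10, authorship 1..2.....3
After op 5 (delete): buffer="dlhcsu" (len 6), cursors c1@0 c2@2 c4@5 c3@6, authorship ......

Answer: dlhcsu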